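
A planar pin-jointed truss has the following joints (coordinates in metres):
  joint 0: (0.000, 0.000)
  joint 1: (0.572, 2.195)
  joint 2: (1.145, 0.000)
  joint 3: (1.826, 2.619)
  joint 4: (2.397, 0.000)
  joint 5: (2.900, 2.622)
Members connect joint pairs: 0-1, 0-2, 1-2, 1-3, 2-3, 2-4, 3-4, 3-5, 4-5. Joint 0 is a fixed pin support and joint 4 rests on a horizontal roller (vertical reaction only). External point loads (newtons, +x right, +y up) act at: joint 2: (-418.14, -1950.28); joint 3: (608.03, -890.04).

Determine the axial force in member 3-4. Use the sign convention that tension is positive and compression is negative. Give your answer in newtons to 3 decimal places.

N=6 nodes, M=9 members, R=3 reactions → 2N=12, M+R=12
member 0 (0-1): L=2.2683, (cx,cy)=(0.2522,0.9677)
member 1 (0-2): L=1.1450, (cx,cy)=(1.0000,0.0000)
member 2 (1-2): L=2.2686, (cx,cy)=(0.2526,-0.9676)
member 3 (1-3): L=1.3237, (cx,cy)=(0.9473,0.3203)
member 4 (2-3): L=2.7061, (cx,cy)=(0.2517,0.9678)
member 5 (2-4): L=1.2520, (cx,cy)=(1.0000,0.0000)
member 6 (3-4): L=2.6805, (cx,cy)=(0.2130,-0.9770)
member 7 (3-5): L=1.0740, (cx,cy)=(1.0000,0.0028)
member 8 (4-5): L=2.6698, (cx,cy)=(0.1884,0.9821)
solve A·x = −loads:
  F[0-1] = -585.2606 N (compression)
  F[0-2] = +337.4755 N (tension)
  F[1-2] = +490.4615 N (tension)
  F[1-3] = -286.5658 N (compression)
  F[2-3] = +1524.7939 N (tension)
  F[2-4] = +495.7766 N (tension)
  F[3-4] = -2327.3911 N (compression)
  F[3-5] = +0.0000 N (tension)
  F[4-5] = -0.0000 N (compression)
  Rx@0 = -189.8900 N
  Ry@0 = +566.3466 N
  Ry@4 = +2273.9734 N

-2327.391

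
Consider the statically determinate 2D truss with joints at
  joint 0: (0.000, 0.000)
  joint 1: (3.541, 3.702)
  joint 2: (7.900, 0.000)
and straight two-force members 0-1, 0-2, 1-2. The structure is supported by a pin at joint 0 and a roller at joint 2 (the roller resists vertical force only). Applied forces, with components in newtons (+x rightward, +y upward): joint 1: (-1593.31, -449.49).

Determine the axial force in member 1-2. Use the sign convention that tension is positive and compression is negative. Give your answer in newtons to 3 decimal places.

N=3 nodes, M=3 members, R=3 reactions → 2N=6, M+R=6
member 0 (0-1): L=5.1228, (cx,cy)=(0.6912,0.7226)
member 1 (0-2): L=7.9000, (cx,cy)=(1.0000,0.0000)
member 2 (1-2): L=5.7189, (cx,cy)=(0.7622,-0.6473)
solve A·x = −loads:
  F[0-1] = -1376.4044 N (compression)
  F[0-2] = -641.9142 N (compression)
  F[1-2] = +842.1739 N (tension)
  Rx@0 = +1593.3100 N
  Ry@0 = +994.6532 N
  Ry@2 = -545.1632 N

842.174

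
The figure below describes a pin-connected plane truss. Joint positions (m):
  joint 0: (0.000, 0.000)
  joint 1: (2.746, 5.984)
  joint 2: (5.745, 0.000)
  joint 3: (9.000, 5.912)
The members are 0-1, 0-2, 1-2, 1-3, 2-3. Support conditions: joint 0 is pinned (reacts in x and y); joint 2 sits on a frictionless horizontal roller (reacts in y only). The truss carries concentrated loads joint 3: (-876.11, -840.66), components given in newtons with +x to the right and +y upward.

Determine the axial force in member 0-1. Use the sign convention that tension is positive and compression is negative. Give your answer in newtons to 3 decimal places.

-467.916

N=4 nodes, M=5 members, R=3 reactions → 2N=8, M+R=8
member 0 (0-1): L=6.5840, (cx,cy)=(0.4171,0.9089)
member 1 (0-2): L=5.7450, (cx,cy)=(1.0000,0.0000)
member 2 (1-2): L=6.6934, (cx,cy)=(0.4481,-0.8940)
member 3 (1-3): L=6.2544, (cx,cy)=(0.9999,-0.0115)
member 4 (2-3): L=6.7488, (cx,cy)=(0.4823,0.8760)
solve A·x = −loads:
  F[0-1] = -467.9164 N (compression)
  F[0-2] = -680.9547 N (compression)
  F[1-2] = +480.9847 N (tension)
  F[1-3] = -410.6877 N (compression)
  F[2-3] = -965.0511 N (compression)
  Rx@0 = +876.1100 N
  Ry@0 = +425.2766 N
  Ry@2 = +415.3834 N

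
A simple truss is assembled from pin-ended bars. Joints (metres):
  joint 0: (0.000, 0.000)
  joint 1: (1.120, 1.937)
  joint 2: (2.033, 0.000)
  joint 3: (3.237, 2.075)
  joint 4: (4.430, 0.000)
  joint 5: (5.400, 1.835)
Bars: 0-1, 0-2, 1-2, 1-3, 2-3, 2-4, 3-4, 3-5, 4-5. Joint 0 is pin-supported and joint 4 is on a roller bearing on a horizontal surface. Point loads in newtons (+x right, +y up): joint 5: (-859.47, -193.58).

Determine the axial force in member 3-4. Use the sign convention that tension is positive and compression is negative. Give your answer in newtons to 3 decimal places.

N=6 nodes, M=9 members, R=3 reactions → 2N=12, M+R=12
member 0 (0-1): L=2.2375, (cx,cy)=(0.5006,0.8657)
member 1 (0-2): L=2.0330, (cx,cy)=(1.0000,0.0000)
member 2 (1-2): L=2.1414, (cx,cy)=(0.4264,-0.9046)
member 3 (1-3): L=2.1215, (cx,cy)=(0.9979,0.0650)
member 4 (2-3): L=2.3990, (cx,cy)=(0.5019,0.8649)
member 5 (2-4): L=2.3970, (cx,cy)=(1.0000,0.0000)
member 6 (3-4): L=2.3935, (cx,cy)=(0.4984,-0.8669)
member 7 (3-5): L=2.1763, (cx,cy)=(0.9939,-0.1103)
member 8 (4-5): L=2.0756, (cx,cy)=(0.4673,0.8841)
solve A·x = −loads:
  F[0-1] = -362.2774 N (compression)
  F[0-2] = -678.1282 N (compression)
  F[1-2] = +323.7026 N (tension)
  F[1-3] = -320.0331 N (compression)
  F[2-3] = -338.5277 N (compression)
  F[2-4] = -370.2164 N (compression)
  F[3-4] = +453.3011 N (tension)
  F[3-5] = -719.5824 N (compression)
  F[4-5] = -308.7226 N (compression)
  Rx@0 = +859.4700 N
  Ry@0 = +313.6241 N
  Ry@4 = -120.0441 N

453.301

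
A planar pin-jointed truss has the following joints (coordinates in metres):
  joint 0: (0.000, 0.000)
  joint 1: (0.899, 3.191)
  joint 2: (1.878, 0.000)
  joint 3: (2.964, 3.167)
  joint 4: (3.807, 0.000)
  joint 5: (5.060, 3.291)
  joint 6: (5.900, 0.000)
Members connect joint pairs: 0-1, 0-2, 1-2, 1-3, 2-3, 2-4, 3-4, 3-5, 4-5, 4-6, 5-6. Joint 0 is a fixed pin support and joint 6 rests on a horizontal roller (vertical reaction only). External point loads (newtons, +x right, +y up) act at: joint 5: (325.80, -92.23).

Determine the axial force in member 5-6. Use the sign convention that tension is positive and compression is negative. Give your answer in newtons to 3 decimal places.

N=7 nodes, M=11 members, R=3 reactions → 2N=14, M+R=14
member 0 (0-1): L=3.3152, (cx,cy)=(0.2712,0.9625)
member 1 (0-2): L=1.8780, (cx,cy)=(1.0000,0.0000)
member 2 (1-2): L=3.3378, (cx,cy)=(0.2933,-0.9560)
member 3 (1-3): L=2.0651, (cx,cy)=(0.9999,-0.0116)
member 4 (2-3): L=3.3480, (cx,cy)=(0.3244,0.9459)
member 5 (2-4): L=1.9290, (cx,cy)=(1.0000,0.0000)
member 6 (3-4): L=3.2773, (cx,cy)=(0.2572,-0.9664)
member 7 (3-5): L=2.0997, (cx,cy)=(0.9983,0.0591)
member 8 (4-5): L=3.5215, (cx,cy)=(0.3558,0.9346)
member 9 (4-6): L=2.0930, (cx,cy)=(1.0000,0.0000)
member 10 (5-6): L=3.3965, (cx,cy)=(0.2473,-0.9689)
solve A·x = −loads:
  F[0-1] = +175.1623 N (tension)
  F[0-2] = +278.3006 N (tension)
  F[1-2] = -177.5661 N (compression)
  F[1-3] = +99.5875 N (tension)
  F[2-3] = +179.4598 N (tension)
  F[2-4] = +168.0079 N (tension)
  F[3-4] = -162.2546 N (compression)
  F[3-5] = +199.8771 N (tension)
  F[4-5] = +167.7749 N (tension)
  F[4-6] = +66.5744 N (tension)
  F[5-6] = -269.1913 N (compression)
  Rx@0 = -325.8000 N
  Ry@0 = -168.5991 N
  Ry@6 = +260.8291 N

-269.191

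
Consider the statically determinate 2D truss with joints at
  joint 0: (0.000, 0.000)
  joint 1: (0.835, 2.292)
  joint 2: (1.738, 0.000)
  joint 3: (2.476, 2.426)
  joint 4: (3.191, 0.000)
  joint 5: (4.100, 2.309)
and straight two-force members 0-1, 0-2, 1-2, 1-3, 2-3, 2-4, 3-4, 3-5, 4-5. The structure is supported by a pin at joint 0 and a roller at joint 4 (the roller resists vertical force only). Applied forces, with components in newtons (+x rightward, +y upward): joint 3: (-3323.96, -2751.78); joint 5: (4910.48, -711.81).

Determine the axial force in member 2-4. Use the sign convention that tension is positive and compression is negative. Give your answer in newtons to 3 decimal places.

961.589

N=6 nodes, M=9 members, R=3 reactions → 2N=12, M+R=12
member 0 (0-1): L=2.4394, (cx,cy)=(0.3423,0.9396)
member 1 (0-2): L=1.7380, (cx,cy)=(1.0000,0.0000)
member 2 (1-2): L=2.4635, (cx,cy)=(0.3666,-0.9304)
member 3 (1-3): L=1.6465, (cx,cy)=(0.9967,0.0814)
member 4 (2-3): L=2.5358, (cx,cy)=(0.2910,0.9567)
member 5 (2-4): L=1.4530, (cx,cy)=(1.0000,0.0000)
member 6 (3-4): L=2.5292, (cx,cy)=(0.2827,-0.9592)
member 7 (3-5): L=1.6282, (cx,cy)=(0.9974,-0.0719)
member 8 (4-5): L=2.4815, (cx,cy)=(0.3663,0.9305)
solve A·x = −loads:
  F[0-1] = +651.6789 N (tension)
  F[0-2] = +1363.4486 N (tension)
  F[1-2] = -618.6381 N (compression)
  F[1-3] = +451.3344 N (tension)
  F[2-3] = +601.6212 N (tension)
  F[2-4] = +961.5894 N (tension)
  F[3-4] = -3886.2666 N (compression)
  F[3-5] = +5060.6262 N (tension)
  F[4-5] = -374.1711 N (compression)
  Rx@0 = -1586.5200 N
  Ry@0 = -612.3109 N
  Ry@4 = +4075.9009 N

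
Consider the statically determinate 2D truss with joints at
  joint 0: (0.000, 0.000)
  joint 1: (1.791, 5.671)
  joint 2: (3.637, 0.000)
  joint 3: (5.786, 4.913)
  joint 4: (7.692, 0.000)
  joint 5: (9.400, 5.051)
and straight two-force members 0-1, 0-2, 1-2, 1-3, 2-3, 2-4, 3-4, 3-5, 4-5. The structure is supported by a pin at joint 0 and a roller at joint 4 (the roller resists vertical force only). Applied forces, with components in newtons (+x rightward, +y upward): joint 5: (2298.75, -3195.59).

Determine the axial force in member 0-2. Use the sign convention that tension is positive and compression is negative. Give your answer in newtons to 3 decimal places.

1597.931

N=6 nodes, M=9 members, R=3 reactions → 2N=12, M+R=12
member 0 (0-1): L=5.9471, (cx,cy)=(0.3012,0.9536)
member 1 (0-2): L=3.6370, (cx,cy)=(1.0000,0.0000)
member 2 (1-2): L=5.9639, (cx,cy)=(0.3095,-0.9509)
member 3 (1-3): L=4.0663, (cx,cy)=(0.9825,-0.1864)
member 4 (2-3): L=5.3624, (cx,cy)=(0.4008,0.9162)
member 5 (2-4): L=4.0550, (cx,cy)=(1.0000,0.0000)
member 6 (3-4): L=5.2698, (cx,cy)=(0.3617,-0.9323)
member 7 (3-5): L=3.6166, (cx,cy)=(0.9993,0.0382)
member 8 (4-5): L=5.3320, (cx,cy)=(0.3203,0.9473)
solve A·x = −loads:
  F[0-1] = +2327.1014 N (tension)
  F[0-2] = +1597.9306 N (tension)
  F[1-2] = -2636.3387 N (compression)
  F[1-3] = +1543.9063 N (tension)
  F[2-3] = +2736.1955 N (tension)
  F[2-4] = -314.6257 N (compression)
  F[3-4] = -2239.9853 N (compression)
  F[3-5] = +3426.0422 N (tension)
  F[4-5] = -3511.3469 N (compression)
  Rx@0 = -2298.7500 N
  Ry@0 = -2219.0658 N
  Ry@4 = +5414.6558 N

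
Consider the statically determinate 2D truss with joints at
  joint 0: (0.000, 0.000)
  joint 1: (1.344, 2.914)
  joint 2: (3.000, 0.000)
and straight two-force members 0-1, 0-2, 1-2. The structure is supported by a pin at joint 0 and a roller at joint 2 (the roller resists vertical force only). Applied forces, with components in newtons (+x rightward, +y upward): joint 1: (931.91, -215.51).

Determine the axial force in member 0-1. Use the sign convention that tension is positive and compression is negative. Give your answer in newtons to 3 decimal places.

N=3 nodes, M=3 members, R=3 reactions → 2N=6, M+R=6
member 0 (0-1): L=3.2090, (cx,cy)=(0.4188,0.9081)
member 1 (0-2): L=3.0000, (cx,cy)=(1.0000,0.0000)
member 2 (1-2): L=3.3517, (cx,cy)=(0.4941,-0.8694)
solve A·x = −loads:
  F[0-1] = +865.8306 N (tension)
  F[0-2] = +569.2820 N (tension)
  F[1-2] = -1152.2033 N (compression)
  Rx@0 = -931.9100 N
  Ry@0 = -786.2337 N
  Ry@2 = +1001.7437 N

865.831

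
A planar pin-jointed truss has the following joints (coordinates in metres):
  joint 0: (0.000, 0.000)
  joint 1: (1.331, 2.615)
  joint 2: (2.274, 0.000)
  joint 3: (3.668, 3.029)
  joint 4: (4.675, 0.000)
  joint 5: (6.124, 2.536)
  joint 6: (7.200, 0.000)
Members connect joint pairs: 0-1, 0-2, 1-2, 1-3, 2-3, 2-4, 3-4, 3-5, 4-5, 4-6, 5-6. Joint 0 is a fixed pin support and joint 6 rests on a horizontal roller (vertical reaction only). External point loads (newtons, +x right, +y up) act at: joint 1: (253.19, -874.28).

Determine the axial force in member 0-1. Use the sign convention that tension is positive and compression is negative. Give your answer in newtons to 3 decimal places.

N=7 nodes, M=11 members, R=3 reactions → 2N=14, M+R=14
member 0 (0-1): L=2.9342, (cx,cy)=(0.4536,0.8912)
member 1 (0-2): L=2.2740, (cx,cy)=(1.0000,0.0000)
member 2 (1-2): L=2.7798, (cx,cy)=(0.3392,-0.9407)
member 3 (1-3): L=2.3734, (cx,cy)=(0.9847,0.1744)
member 4 (2-3): L=3.3344, (cx,cy)=(0.4181,0.9084)
member 5 (2-4): L=2.4010, (cx,cy)=(1.0000,0.0000)
member 6 (3-4): L=3.1920, (cx,cy)=(0.3155,-0.9489)
member 7 (3-5): L=2.5050, (cx,cy)=(0.9804,-0.1968)
member 8 (4-5): L=2.9208, (cx,cy)=(0.4961,0.8683)
member 9 (4-6): L=2.5250, (cx,cy)=(1.0000,0.0000)
member 10 (5-6): L=2.7548, (cx,cy)=(0.3906,-0.9206)
solve A·x = −loads:
  F[0-1] = -696.4788 N (compression)
  F[0-2] = +569.1192 N (tension)
  F[1-2] = -354.1145 N (compression)
  F[1-3] = -455.9841 N (compression)
  F[2-3] = +366.7010 N (tension)
  F[2-4] = +295.6870 N (tension)
  F[3-4] = -219.3111 N (compression)
  F[3-5] = -231.0179 N (compression)
  F[4-5] = +239.6870 N (tension)
  F[4-6] = +107.5905 N (tension)
  F[5-6] = -275.4583 N (compression)
  Rx@0 = -253.1900 N
  Ry@0 = +620.7024 N
  Ry@6 = +253.5776 N

-696.479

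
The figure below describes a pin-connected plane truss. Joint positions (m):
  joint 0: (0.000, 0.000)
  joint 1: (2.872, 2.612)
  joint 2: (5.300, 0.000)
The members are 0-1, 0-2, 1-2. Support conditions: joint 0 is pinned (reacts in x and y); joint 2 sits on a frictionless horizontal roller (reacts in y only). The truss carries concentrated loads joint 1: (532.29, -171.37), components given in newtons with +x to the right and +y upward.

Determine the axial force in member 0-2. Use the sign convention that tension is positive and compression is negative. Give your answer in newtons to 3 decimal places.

330.171

N=3 nodes, M=3 members, R=3 reactions → 2N=6, M+R=6
member 0 (0-1): L=3.8821, (cx,cy)=(0.7398,0.6728)
member 1 (0-2): L=5.3000, (cx,cy)=(1.0000,0.0000)
member 2 (1-2): L=3.5662, (cx,cy)=(0.6808,-0.7324)
solve A·x = −loads:
  F[0-1] = +273.2082 N (tension)
  F[0-2] = +330.1706 N (tension)
  F[1-2] = -484.9472 N (compression)
  Rx@0 = -532.2900 N
  Ry@0 = -183.8217 N
  Ry@2 = +355.1917 N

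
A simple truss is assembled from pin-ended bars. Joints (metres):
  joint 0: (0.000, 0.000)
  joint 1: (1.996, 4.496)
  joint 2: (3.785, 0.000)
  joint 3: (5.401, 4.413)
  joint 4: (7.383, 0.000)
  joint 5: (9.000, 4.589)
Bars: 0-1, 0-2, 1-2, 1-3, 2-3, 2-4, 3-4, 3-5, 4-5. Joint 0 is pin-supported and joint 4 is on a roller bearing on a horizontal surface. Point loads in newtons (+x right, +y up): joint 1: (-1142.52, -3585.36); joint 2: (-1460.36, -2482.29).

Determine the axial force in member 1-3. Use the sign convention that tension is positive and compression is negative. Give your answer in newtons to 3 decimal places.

N=6 nodes, M=9 members, R=3 reactions → 2N=12, M+R=12
member 0 (0-1): L=4.9191, (cx,cy)=(0.4058,0.9140)
member 1 (0-2): L=3.7850, (cx,cy)=(1.0000,0.0000)
member 2 (1-2): L=4.8389, (cx,cy)=(0.3697,-0.9291)
member 3 (1-3): L=3.4060, (cx,cy)=(0.9997,-0.0244)
member 4 (2-3): L=4.6996, (cx,cy)=(0.3439,0.9390)
member 5 (2-4): L=3.5980, (cx,cy)=(1.0000,0.0000)
member 6 (3-4): L=4.8377, (cx,cy)=(0.4097,-0.9122)
member 7 (3-5): L=3.6033, (cx,cy)=(0.9988,0.0488)
member 8 (4-5): L=4.8656, (cx,cy)=(0.3323,0.9432)
solve A·x = −loads:
  F[0-1] = -4947.0716 N (compression)
  F[0-2] = -595.5503 N (compression)
  F[1-2] = +1040.3288 N (tension)
  F[1-3] = -1249.8064 N (compression)
  F[2-3] = +1614.1004 N (tension)
  F[2-4] = +694.4095 N (tension)
  F[3-4] = -1694.9106 N (compression)
  F[3-5] = -0.0000 N (tension)
  F[4-5] = -0.0000 N (tension)
  Rx@0 = +2602.8800 N
  Ry@0 = +4521.5202 N
  Ry@4 = +1546.1298 N

-1249.806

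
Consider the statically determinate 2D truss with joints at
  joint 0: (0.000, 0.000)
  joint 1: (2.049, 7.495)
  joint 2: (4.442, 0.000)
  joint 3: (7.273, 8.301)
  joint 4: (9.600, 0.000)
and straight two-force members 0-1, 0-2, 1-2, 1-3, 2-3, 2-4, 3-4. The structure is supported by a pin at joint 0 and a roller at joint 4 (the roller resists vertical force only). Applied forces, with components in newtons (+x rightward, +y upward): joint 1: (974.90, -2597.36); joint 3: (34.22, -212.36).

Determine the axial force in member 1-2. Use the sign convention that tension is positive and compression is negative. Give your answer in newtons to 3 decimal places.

-1499.702

N=5 nodes, M=7 members, R=3 reactions → 2N=10, M+R=10
member 0 (0-1): L=7.7700, (cx,cy)=(0.2637,0.9646)
member 1 (0-2): L=4.4420, (cx,cy)=(1.0000,0.0000)
member 2 (1-2): L=7.8677, (cx,cy)=(0.3042,-0.9526)
member 3 (1-3): L=5.2858, (cx,cy)=(0.9883,0.1525)
member 4 (2-3): L=8.7705, (cx,cy)=(0.3228,0.9465)
member 5 (2-4): L=5.1580, (cx,cy)=(1.0000,0.0000)
member 6 (3-4): L=8.6210, (cx,cy)=(0.2699,-0.9629)
solve A·x = −loads:
  F[0-1] = -1351.5802 N (compression)
  F[0-2] = +1365.5390 N (tension)
  F[1-2] = -1499.7021 N (compression)
  F[1-3] = -885.5355 N (compression)
  F[2-3] = +1509.4497 N (tension)
  F[2-4] = +422.1682 N (tension)
  F[3-4] = -1564.0351 N (compression)
  Rx@0 = -1009.1200 N
  Ry@0 = +1303.7387 N
  Ry@4 = +1505.9813 N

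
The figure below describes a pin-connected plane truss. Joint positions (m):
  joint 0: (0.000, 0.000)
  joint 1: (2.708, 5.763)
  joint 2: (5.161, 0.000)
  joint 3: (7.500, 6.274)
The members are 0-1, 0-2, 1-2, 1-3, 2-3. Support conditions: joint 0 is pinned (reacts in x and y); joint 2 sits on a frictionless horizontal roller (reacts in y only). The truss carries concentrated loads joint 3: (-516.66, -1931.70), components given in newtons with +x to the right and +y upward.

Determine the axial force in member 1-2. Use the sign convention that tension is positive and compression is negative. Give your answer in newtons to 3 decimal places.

N=4 nodes, M=5 members, R=3 reactions → 2N=8, M+R=8
member 0 (0-1): L=6.3675, (cx,cy)=(0.4253,0.9051)
member 1 (0-2): L=5.1610, (cx,cy)=(1.0000,0.0000)
member 2 (1-2): L=6.2633, (cx,cy)=(0.3916,-0.9201)
member 3 (1-3): L=4.8192, (cx,cy)=(0.9944,0.1060)
member 4 (2-3): L=6.6958, (cx,cy)=(0.3493,0.9370)
solve A·x = −loads:
  F[0-1] = +273.3283 N (tension)
  F[0-2] = -632.9018 N (compression)
  F[1-2] = -244.2957 N (compression)
  F[1-3] = +213.1203 N (tension)
  F[2-3] = -2085.6914 N (compression)
  Rx@0 = +516.6600 N
  Ry@0 = -247.3787 N
  Ry@2 = +2179.0787 N

-244.296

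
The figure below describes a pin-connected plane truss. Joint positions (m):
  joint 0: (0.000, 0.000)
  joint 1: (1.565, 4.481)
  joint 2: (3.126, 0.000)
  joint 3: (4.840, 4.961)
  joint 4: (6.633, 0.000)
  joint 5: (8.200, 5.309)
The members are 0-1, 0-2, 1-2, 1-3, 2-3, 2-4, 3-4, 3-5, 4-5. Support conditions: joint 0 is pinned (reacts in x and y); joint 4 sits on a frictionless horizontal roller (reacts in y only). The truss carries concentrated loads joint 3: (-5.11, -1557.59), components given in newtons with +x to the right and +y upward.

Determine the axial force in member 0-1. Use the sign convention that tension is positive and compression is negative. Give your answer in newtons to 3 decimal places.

-450.028

N=6 nodes, M=9 members, R=3 reactions → 2N=12, M+R=12
member 0 (0-1): L=4.7464, (cx,cy)=(0.3297,0.9441)
member 1 (0-2): L=3.1260, (cx,cy)=(1.0000,0.0000)
member 2 (1-2): L=4.7451, (cx,cy)=(0.3290,-0.9443)
member 3 (1-3): L=3.3100, (cx,cy)=(0.9894,0.1450)
member 4 (2-3): L=5.2487, (cx,cy)=(0.3266,0.9452)
member 5 (2-4): L=3.5070, (cx,cy)=(1.0000,0.0000)
member 6 (3-4): L=5.2751, (cx,cy)=(0.3399,-0.9405)
member 7 (3-5): L=3.3780, (cx,cy)=(0.9947,0.1030)
member 8 (4-5): L=5.5354, (cx,cy)=(0.2831,0.9591)
solve A·x = −loads:
  F[0-1] = -450.0284 N (compression)
  F[0-2] = +143.2741 N (tension)
  F[1-2] = +406.1375 N (tension)
  F[1-3] = -285.0038 N (compression)
  F[2-3] = -405.7773 N (compression)
  F[2-4] = +409.3895 N (tension)
  F[3-4] = -1204.4387 N (compression)
  F[3-5] = +0.0000 N (tension)
  F[4-5] = +0.0000 N (tension)
  Rx@0 = +5.1100 N
  Ry@0 = +424.8620 N
  Ry@4 = +1132.7280 N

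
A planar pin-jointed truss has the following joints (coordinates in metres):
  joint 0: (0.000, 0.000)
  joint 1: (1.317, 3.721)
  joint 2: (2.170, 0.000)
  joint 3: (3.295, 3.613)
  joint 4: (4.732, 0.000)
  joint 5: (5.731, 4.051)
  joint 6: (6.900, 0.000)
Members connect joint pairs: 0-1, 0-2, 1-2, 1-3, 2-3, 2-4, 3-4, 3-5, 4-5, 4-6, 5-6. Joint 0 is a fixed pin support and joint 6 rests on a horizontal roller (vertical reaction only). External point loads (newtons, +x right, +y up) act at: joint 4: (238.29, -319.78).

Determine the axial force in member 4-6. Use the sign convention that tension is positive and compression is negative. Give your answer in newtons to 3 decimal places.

63.285

N=7 nodes, M=11 members, R=3 reactions → 2N=14, M+R=14
member 0 (0-1): L=3.9472, (cx,cy)=(0.3337,0.9427)
member 1 (0-2): L=2.1700, (cx,cy)=(1.0000,0.0000)
member 2 (1-2): L=3.8175, (cx,cy)=(0.2234,-0.9747)
member 3 (1-3): L=1.9809, (cx,cy)=(0.9985,-0.0545)
member 4 (2-3): L=3.7841, (cx,cy)=(0.2973,0.9548)
member 5 (2-4): L=2.5620, (cx,cy)=(1.0000,0.0000)
member 6 (3-4): L=3.8883, (cx,cy)=(0.3696,-0.9292)
member 7 (3-5): L=2.4751, (cx,cy)=(0.9842,0.1770)
member 8 (4-5): L=4.1724, (cx,cy)=(0.2394,0.9709)
member 9 (4-6): L=2.1680, (cx,cy)=(1.0000,0.0000)
member 10 (5-6): L=4.2163, (cx,cy)=(0.2773,-0.9608)
solve A·x = −loads:
  F[0-1] = -106.5835 N (compression)
  F[0-2] = +273.8521 N (tension)
  F[1-2] = +106.4060 N (tension)
  F[1-3] = -59.4262 N (compression)
  F[2-3] = -108.6273 N (compression)
  F[2-4] = +329.9224 N (tension)
  F[3-4] = +84.3668 N (tension)
  F[3-5] = -124.7814 N (compression)
  F[4-5] = +248.6177 N (tension)
  F[4-6] = +63.2848 N (tension)
  F[5-6] = -228.2527 N (compression)
  Rx@0 = -238.2900 N
  Ry@0 = +100.4758 N
  Ry@6 = +219.3042 N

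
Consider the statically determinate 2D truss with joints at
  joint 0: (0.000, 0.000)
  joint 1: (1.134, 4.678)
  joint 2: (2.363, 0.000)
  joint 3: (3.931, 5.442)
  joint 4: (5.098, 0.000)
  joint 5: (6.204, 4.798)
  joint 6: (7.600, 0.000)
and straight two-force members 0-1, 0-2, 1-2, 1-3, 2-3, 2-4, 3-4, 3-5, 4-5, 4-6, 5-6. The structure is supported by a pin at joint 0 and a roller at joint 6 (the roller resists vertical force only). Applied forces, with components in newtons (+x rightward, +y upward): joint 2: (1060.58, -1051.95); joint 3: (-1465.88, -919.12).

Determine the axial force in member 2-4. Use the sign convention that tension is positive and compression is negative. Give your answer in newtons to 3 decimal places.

N=7 nodes, M=11 members, R=3 reactions → 2N=14, M+R=14
member 0 (0-1): L=4.8135, (cx,cy)=(0.2356,0.9719)
member 1 (0-2): L=2.3630, (cx,cy)=(1.0000,0.0000)
member 2 (1-2): L=4.8367, (cx,cy)=(0.2541,-0.9672)
member 3 (1-3): L=2.8995, (cx,cy)=(0.9647,0.2635)
member 4 (2-3): L=5.6634, (cx,cy)=(0.2769,0.9609)
member 5 (2-4): L=2.7350, (cx,cy)=(1.0000,0.0000)
member 6 (3-4): L=5.5657, (cx,cy)=(0.2097,-0.9778)
member 7 (3-5): L=2.3625, (cx,cy)=(0.9621,-0.2726)
member 8 (4-5): L=4.9238, (cx,cy)=(0.2246,0.9744)
member 9 (4-6): L=2.5020, (cx,cy)=(1.0000,0.0000)
member 10 (5-6): L=4.9970, (cx,cy)=(0.2794,-0.9602)
solve A·x = −loads:
  F[0-1] = -2282.4863 N (compression)
  F[0-2] = +132.4267 N (tension)
  F[1-2] = +1998.2545 N (tension)
  F[1-3] = -1083.7763 N (compression)
  F[2-3] = -916.5488 N (compression)
  F[2-4] = -166.6429 N (compression)
  F[3-4] = +217.7315 N (tension)
  F[3-5] = +125.7522 N (tension)
  F[4-5] = -218.4745 N (compression)
  F[4-6] = -71.9156 N (compression)
  F[5-6] = +257.4207 N (tension)
  Rx@0 = +405.3000 N
  Ry@0 = +2218.2411 N
  Ry@6 = -247.1711 N

-166.643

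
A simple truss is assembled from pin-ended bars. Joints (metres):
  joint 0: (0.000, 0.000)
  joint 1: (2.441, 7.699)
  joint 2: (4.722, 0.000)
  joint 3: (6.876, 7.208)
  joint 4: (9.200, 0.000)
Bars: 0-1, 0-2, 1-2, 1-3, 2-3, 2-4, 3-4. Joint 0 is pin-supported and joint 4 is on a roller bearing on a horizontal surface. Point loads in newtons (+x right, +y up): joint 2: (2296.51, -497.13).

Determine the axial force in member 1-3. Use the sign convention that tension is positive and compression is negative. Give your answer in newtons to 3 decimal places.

-154.379

N=5 nodes, M=7 members, R=3 reactions → 2N=10, M+R=10
member 0 (0-1): L=8.0767, (cx,cy)=(0.3022,0.9532)
member 1 (0-2): L=4.7220, (cx,cy)=(1.0000,0.0000)
member 2 (1-2): L=8.0298, (cx,cy)=(0.2841,-0.9588)
member 3 (1-3): L=4.4621, (cx,cy)=(0.9939,-0.1100)
member 4 (2-3): L=7.5230, (cx,cy)=(0.2863,0.9581)
member 5 (2-4): L=4.4780, (cx,cy)=(1.0000,0.0000)
member 6 (3-4): L=7.5734, (cx,cy)=(0.3069,-0.9518)
solve A·x = −loads:
  F[0-1] = -253.8434 N (compression)
  F[0-2] = +2373.2284 N (tension)
  F[1-2] = +270.0865 N (tension)
  F[1-3] = -154.3786 N (compression)
  F[2-3] = +248.5770 N (tension)
  F[2-4] = +82.2677 N (tension)
  F[3-4] = -268.0919 N (compression)
  Rx@0 = -2296.5100 N
  Ry@0 = +241.9726 N
  Ry@4 = +255.1574 N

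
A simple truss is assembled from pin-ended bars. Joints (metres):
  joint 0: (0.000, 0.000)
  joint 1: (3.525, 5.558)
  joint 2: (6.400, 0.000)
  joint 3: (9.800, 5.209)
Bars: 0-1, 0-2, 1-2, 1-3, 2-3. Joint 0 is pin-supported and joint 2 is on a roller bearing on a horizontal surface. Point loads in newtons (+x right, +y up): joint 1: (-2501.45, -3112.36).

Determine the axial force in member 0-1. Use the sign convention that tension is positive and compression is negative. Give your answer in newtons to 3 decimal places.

-4228.026

N=4 nodes, M=5 members, R=3 reactions → 2N=8, M+R=8
member 0 (0-1): L=6.5816, (cx,cy)=(0.5356,0.8445)
member 1 (0-2): L=6.4000, (cx,cy)=(1.0000,0.0000)
member 2 (1-2): L=6.2576, (cx,cy)=(0.4594,-0.8882)
member 3 (1-3): L=6.2847, (cx,cy)=(0.9985,-0.0555)
member 4 (2-3): L=6.2204, (cx,cy)=(0.5466,0.8374)
solve A·x = −loads:
  F[0-1] = -4228.0256 N (compression)
  F[0-2] = -236.9746 N (compression)
  F[1-2] = +515.7849 N (tension)
  F[1-3] = +0.0000 N (tension)
  F[2-3] = -0.0000 N (compression)
  Rx@0 = +2501.4500 N
  Ry@0 = +3570.4835 N
  Ry@2 = -458.1235 N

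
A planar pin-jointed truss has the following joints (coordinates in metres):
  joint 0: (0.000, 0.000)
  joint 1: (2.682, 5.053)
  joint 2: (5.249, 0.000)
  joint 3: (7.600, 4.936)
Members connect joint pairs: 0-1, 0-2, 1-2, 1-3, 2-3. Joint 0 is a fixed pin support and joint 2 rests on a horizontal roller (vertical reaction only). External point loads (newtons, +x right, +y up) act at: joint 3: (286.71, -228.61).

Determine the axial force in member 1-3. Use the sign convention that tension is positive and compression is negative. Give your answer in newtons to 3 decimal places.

N=4 nodes, M=5 members, R=3 reactions → 2N=8, M+R=8
member 0 (0-1): L=5.7207, (cx,cy)=(0.4688,0.8833)
member 1 (0-2): L=5.2490, (cx,cy)=(1.0000,0.0000)
member 2 (1-2): L=5.6677, (cx,cy)=(0.4529,-0.8916)
member 3 (1-3): L=4.9194, (cx,cy)=(0.9997,-0.0238)
member 4 (2-3): L=5.4673, (cx,cy)=(0.4300,0.9028)
solve A·x = −loads:
  F[0-1] = +421.1602 N (tension)
  F[0-2] = +89.2586 N (tension)
  F[1-2] = -427.6958 N (compression)
  F[1-3] = +391.2745 N (tension)
  F[2-3] = -242.9093 N (compression)
  Rx@0 = -286.7100 N
  Ry@0 = -372.0066 N
  Ry@2 = +600.6166 N

391.274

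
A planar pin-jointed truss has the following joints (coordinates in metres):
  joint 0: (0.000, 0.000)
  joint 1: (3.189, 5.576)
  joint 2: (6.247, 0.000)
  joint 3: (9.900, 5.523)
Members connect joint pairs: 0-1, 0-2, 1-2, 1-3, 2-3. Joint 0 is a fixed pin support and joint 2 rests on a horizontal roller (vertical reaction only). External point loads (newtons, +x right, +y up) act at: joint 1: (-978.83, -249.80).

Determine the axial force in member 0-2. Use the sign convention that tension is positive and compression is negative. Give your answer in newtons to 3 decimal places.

N=4 nodes, M=5 members, R=3 reactions → 2N=8, M+R=8
member 0 (0-1): L=6.4235, (cx,cy)=(0.4965,0.8681)
member 1 (0-2): L=6.2470, (cx,cy)=(1.0000,0.0000)
member 2 (1-2): L=6.3595, (cx,cy)=(0.4809,-0.8768)
member 3 (1-3): L=6.7112, (cx,cy)=(1.0000,-0.0079)
member 4 (2-3): L=6.6218, (cx,cy)=(0.5517,0.8341)
solve A·x = −loads:
  F[0-1] = -1147.3538 N (compression)
  F[0-2] = -409.2176 N (compression)
  F[1-2] = +851.0191 N (tension)
  F[1-3] = -0.0000 N (compression)
  F[2-3] = +0.0000 N (tension)
  Rx@0 = +978.8300 N
  Ry@0 = +995.9732 N
  Ry@2 = -746.1732 N

-409.218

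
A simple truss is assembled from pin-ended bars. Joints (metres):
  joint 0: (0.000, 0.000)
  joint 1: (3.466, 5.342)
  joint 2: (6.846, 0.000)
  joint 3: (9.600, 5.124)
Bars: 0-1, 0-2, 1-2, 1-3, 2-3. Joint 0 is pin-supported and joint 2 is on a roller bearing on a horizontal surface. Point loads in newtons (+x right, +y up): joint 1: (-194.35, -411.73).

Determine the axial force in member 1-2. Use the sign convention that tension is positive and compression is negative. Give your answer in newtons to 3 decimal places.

-67.212

N=4 nodes, M=5 members, R=3 reactions → 2N=8, M+R=8
member 0 (0-1): L=6.3679, (cx,cy)=(0.5443,0.8389)
member 1 (0-2): L=6.8460, (cx,cy)=(1.0000,0.0000)
member 2 (1-2): L=6.3215, (cx,cy)=(0.5347,-0.8451)
member 3 (1-3): L=6.1379, (cx,cy)=(0.9994,-0.0355)
member 4 (2-3): L=5.8172, (cx,cy)=(0.4734,0.8808)
solve A·x = −loads:
  F[0-1] = -423.0946 N (compression)
  F[0-2] = +35.9373 N (tension)
  F[1-2] = -67.2123 N (compression)
  F[1-3] = -0.0000 N (tension)
  F[2-3] = +0.0000 N (tension)
  Rx@0 = +194.3500 N
  Ry@0 = +354.9321 N
  Ry@2 = +56.7979 N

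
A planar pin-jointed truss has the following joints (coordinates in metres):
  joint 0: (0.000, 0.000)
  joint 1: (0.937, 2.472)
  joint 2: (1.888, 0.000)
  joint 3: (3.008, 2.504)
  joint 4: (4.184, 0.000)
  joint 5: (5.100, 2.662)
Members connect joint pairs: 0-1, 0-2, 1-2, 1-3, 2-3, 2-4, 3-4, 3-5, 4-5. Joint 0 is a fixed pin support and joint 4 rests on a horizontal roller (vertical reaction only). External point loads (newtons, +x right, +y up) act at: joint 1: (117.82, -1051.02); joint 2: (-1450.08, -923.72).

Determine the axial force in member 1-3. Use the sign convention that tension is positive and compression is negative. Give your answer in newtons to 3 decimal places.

N=6 nodes, M=9 members, R=3 reactions → 2N=12, M+R=12
member 0 (0-1): L=2.6436, (cx,cy)=(0.3544,0.9351)
member 1 (0-2): L=1.8880, (cx,cy)=(1.0000,0.0000)
member 2 (1-2): L=2.6486, (cx,cy)=(0.3591,-0.9333)
member 3 (1-3): L=2.0712, (cx,cy)=(0.9999,0.0154)
member 4 (2-3): L=2.7431, (cx,cy)=(0.4083,0.9128)
member 5 (2-4): L=2.2960, (cx,cy)=(1.0000,0.0000)
member 6 (3-4): L=2.7664, (cx,cy)=(0.4251,-0.9051)
member 7 (3-5): L=2.0980, (cx,cy)=(0.9972,0.0753)
member 8 (4-5): L=2.8152, (cx,cy)=(0.3254,0.9456)
solve A·x = −loads:
  F[0-1] = -1339.9212 N (compression)
  F[0-2] = -857.3416 N (compression)
  F[1-2] = +205.3059 N (tension)
  F[1-3] = -666.5341 N (compression)
  F[2-3] = +802.0016 N (tension)
  F[2-4] = +338.9956 N (tension)
  F[3-4] = -797.4479 N (compression)
  F[3-5] = +0.0000 N (tension)
  F[4-5] = +0.0000 N (tension)
  Rx@0 = +1332.2600 N
  Ry@0 = +1252.9331 N
  Ry@4 = +721.8069 N

-666.534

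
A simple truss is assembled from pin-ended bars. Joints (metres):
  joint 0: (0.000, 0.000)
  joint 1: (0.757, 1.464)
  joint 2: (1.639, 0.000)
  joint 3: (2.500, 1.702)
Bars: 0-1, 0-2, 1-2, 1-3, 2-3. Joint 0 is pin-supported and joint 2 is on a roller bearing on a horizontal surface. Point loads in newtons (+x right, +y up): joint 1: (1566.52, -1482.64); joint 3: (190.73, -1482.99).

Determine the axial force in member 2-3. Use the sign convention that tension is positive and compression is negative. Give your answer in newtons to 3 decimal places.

N=4 nodes, M=5 members, R=3 reactions → 2N=8, M+R=8
member 0 (0-1): L=1.6481, (cx,cy)=(0.4593,0.8883)
member 1 (0-2): L=1.6390, (cx,cy)=(1.0000,0.0000)
member 2 (1-2): L=1.7092, (cx,cy)=(0.5160,-0.8566)
member 3 (1-3): L=1.7592, (cx,cy)=(0.9908,0.1353)
member 4 (2-3): L=1.9074, (cx,cy)=(0.4514,0.8923)
solve A·x = −loads:
  F[0-1] = +1777.0433 N (tension)
  F[0-2] = +941.0409 N (tension)
  F[1-2] = -3412.6327 N (compression)
  F[1-3] = +1020.1358 N (tension)
  F[2-3] = -1816.6179 N (compression)
  Rx@0 = -1757.2500 N
  Ry@0 = -1578.5074 N
  Ry@2 = +4544.1374 N

-1816.618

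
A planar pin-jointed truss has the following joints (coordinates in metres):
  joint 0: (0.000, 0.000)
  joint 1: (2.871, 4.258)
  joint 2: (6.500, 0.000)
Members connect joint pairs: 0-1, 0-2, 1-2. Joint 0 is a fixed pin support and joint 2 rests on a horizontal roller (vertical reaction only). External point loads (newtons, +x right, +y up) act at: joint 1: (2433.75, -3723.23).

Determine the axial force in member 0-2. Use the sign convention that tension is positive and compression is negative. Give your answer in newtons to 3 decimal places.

2760.371

N=3 nodes, M=3 members, R=3 reactions → 2N=6, M+R=6
member 0 (0-1): L=5.1355, (cx,cy)=(0.5591,0.8291)
member 1 (0-2): L=6.5000, (cx,cy)=(1.0000,0.0000)
member 2 (1-2): L=5.5947, (cx,cy)=(0.6487,-0.7611)
solve A·x = −loads:
  F[0-1] = -584.2422 N (compression)
  F[0-2] = +2760.3714 N (tension)
  F[1-2] = -4255.5348 N (compression)
  Rx@0 = -2433.7500 N
  Ry@0 = +484.4145 N
  Ry@2 = +3238.8155 N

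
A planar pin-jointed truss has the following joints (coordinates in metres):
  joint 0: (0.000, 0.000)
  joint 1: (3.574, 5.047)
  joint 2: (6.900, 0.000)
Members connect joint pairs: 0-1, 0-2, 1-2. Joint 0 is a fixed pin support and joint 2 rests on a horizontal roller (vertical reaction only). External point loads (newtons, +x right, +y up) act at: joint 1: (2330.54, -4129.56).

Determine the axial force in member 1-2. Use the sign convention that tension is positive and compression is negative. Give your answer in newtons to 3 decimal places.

N=3 nodes, M=3 members, R=3 reactions → 2N=6, M+R=6
member 0 (0-1): L=6.1843, (cx,cy)=(0.5779,0.8161)
member 1 (0-2): L=6.9000, (cx,cy)=(1.0000,0.0000)
member 2 (1-2): L=6.0444, (cx,cy)=(0.5503,-0.8350)
solve A·x = −loads:
  F[0-1] = -350.3206 N (compression)
  F[0-2] = +2532.9953 N (tension)
  F[1-2] = -4603.2401 N (compression)
  Rx@0 = -2330.5400 N
  Ry@0 = +285.8958 N
  Ry@2 = +3843.6642 N

-4603.240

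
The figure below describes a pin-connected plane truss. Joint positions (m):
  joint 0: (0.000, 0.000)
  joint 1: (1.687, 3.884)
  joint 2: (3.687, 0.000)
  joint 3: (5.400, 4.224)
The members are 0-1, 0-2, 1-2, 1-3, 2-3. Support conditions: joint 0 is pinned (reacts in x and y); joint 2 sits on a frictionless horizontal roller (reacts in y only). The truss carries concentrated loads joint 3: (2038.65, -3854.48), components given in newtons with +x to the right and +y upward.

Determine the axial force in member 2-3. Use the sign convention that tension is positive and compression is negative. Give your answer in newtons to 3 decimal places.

N=4 nodes, M=5 members, R=3 reactions → 2N=8, M+R=8
member 0 (0-1): L=4.2346, (cx,cy)=(0.3984,0.9172)
member 1 (0-2): L=3.6870, (cx,cy)=(1.0000,0.0000)
member 2 (1-2): L=4.3687, (cx,cy)=(0.4578,-0.8891)
member 3 (1-3): L=3.7285, (cx,cy)=(0.9958,0.0912)
member 4 (2-3): L=4.5581, (cx,cy)=(0.3758,0.9267)
solve A·x = −loads:
  F[0-1] = +4498.8130 N (tension)
  F[0-2] = +246.3710 N (tension)
  F[1-2] = -4256.0402 N (compression)
  F[1-3] = +3756.3577 N (tension)
  F[2-3] = -4529.0123 N (compression)
  Rx@0 = -2038.6500 N
  Ry@0 = -4126.3851 N
  Ry@2 = +7980.8651 N

-4529.012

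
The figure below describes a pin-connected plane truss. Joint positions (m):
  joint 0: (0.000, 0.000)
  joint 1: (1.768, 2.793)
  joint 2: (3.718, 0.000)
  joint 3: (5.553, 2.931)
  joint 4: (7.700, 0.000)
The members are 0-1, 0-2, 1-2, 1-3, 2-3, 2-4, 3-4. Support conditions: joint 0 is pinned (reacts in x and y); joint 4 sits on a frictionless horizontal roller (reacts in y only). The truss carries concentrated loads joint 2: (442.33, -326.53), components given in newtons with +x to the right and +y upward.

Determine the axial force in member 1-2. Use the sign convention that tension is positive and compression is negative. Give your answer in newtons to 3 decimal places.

196.199

N=5 nodes, M=7 members, R=3 reactions → 2N=10, M+R=10
member 0 (0-1): L=3.3056, (cx,cy)=(0.5349,0.8449)
member 1 (0-2): L=3.7180, (cx,cy)=(1.0000,0.0000)
member 2 (1-2): L=3.4064, (cx,cy)=(0.5725,-0.8199)
member 3 (1-3): L=3.7875, (cx,cy)=(0.9993,0.0364)
member 4 (2-3): L=3.4580, (cx,cy)=(0.5306,0.8476)
member 5 (2-4): L=3.9820, (cx,cy)=(1.0000,0.0000)
member 6 (3-4): L=3.6332, (cx,cy)=(0.5909,-0.8067)
solve A·x = −loads:
  F[0-1] = -199.8512 N (compression)
  F[0-2] = +549.2219 N (tension)
  F[1-2] = +196.1991 N (tension)
  F[1-3] = -219.3531 N (compression)
  F[2-3] = +195.4473 N (tension)
  F[2-4] = +115.4936 N (tension)
  F[3-4] = -195.4425 N (compression)
  Rx@0 = -442.3300 N
  Ry@0 = +168.8627 N
  Ry@4 = +157.6673 N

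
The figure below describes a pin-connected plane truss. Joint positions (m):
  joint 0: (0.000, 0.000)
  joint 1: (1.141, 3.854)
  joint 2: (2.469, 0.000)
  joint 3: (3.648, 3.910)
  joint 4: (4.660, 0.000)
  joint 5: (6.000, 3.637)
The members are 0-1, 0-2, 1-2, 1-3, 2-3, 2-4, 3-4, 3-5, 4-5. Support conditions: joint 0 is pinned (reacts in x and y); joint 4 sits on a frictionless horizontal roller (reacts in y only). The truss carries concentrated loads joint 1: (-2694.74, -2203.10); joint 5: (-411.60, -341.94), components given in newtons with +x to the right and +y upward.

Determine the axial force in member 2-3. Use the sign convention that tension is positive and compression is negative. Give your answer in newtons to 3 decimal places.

N=6 nodes, M=9 members, R=3 reactions → 2N=12, M+R=12
member 0 (0-1): L=4.0194, (cx,cy)=(0.2839,0.9589)
member 1 (0-2): L=2.4690, (cx,cy)=(1.0000,0.0000)
member 2 (1-2): L=4.0764, (cx,cy)=(0.3258,-0.9454)
member 3 (1-3): L=2.5076, (cx,cy)=(0.9998,0.0223)
member 4 (2-3): L=4.0839, (cx,cy)=(0.2887,0.9574)
member 5 (2-4): L=2.1910, (cx,cy)=(1.0000,0.0000)
member 6 (3-4): L=4.0388, (cx,cy)=(0.2506,-0.9681)
member 7 (3-5): L=2.3678, (cx,cy)=(0.9933,-0.1153)
member 8 (4-5): L=3.8760, (cx,cy)=(0.3457,0.9383)
solve A·x = −loads:
  F[0-1] = -4291.8029 N (compression)
  F[0-2] = -1887.9978 N (compression)
  F[1-2] = +2041.6434 N (tension)
  F[1-3] = +811.4756 N (tension)
  F[2-3] = -2016.1074 N (compression)
  F[2-4] = -640.8322 N (compression)
  F[3-4] = +2007.9904 N (tension)
  F[3-5] = -275.7426 N (compression)
  F[4-5] = -398.2916 N (compression)
  Rx@0 = +3106.3400 N
  Ry@0 = +4115.2417 N
  Ry@4 = -1570.2017 N

-2016.107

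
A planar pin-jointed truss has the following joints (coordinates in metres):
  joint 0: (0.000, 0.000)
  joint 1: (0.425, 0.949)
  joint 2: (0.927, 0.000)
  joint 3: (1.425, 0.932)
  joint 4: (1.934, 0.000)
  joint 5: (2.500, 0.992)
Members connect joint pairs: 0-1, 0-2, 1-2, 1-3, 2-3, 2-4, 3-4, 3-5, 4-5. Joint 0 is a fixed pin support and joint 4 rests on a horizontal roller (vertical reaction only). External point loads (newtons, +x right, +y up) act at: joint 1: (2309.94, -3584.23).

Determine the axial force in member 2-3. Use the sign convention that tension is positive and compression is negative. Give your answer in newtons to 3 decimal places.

N=6 nodes, M=9 members, R=3 reactions → 2N=12, M+R=12
member 0 (0-1): L=1.0398, (cx,cy)=(0.4087,0.9127)
member 1 (0-2): L=0.9270, (cx,cy)=(1.0000,0.0000)
member 2 (1-2): L=1.0736, (cx,cy)=(0.4676,-0.8839)
member 3 (1-3): L=1.0001, (cx,cy)=(0.9999,-0.0170)
member 4 (2-3): L=1.0567, (cx,cy)=(0.4713,0.8820)
member 5 (2-4): L=1.0070, (cx,cy)=(1.0000,0.0000)
member 6 (3-4): L=1.0619, (cx,cy)=(0.4793,-0.8776)
member 7 (3-5): L=1.0767, (cx,cy)=(0.9984,0.0557)
member 8 (4-5): L=1.1421, (cx,cy)=(0.4956,0.8686)
solve A·x = −loads:
  F[0-1] = -1822.2798 N (compression)
  F[0-2] = +3054.7504 N (tension)
  F[1-2] = -2133.7748 N (compression)
  F[1-3] = -2057.3199 N (compression)
  F[2-3] = +2138.5179 N (tension)
  F[2-4] = +1049.1911 N (tension)
  F[3-4] = -2188.9435 N (compression)
  F[3-5] = -0.0000 N (compression)
  F[4-5] = +0.0000 N (tension)
  Rx@0 = -2309.9400 N
  Ry@0 = +1663.1179 N
  Ry@4 = +1921.1121 N

2138.518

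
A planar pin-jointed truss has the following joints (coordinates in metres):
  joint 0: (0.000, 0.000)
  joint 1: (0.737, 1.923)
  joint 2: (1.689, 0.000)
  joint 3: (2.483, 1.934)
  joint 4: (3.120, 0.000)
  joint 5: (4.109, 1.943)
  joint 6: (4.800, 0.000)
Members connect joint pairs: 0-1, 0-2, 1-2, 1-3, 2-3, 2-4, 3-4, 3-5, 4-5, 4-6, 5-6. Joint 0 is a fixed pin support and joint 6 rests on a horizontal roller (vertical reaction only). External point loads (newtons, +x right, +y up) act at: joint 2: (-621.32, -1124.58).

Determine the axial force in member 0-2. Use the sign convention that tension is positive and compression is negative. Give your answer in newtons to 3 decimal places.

-341.977

N=7 nodes, M=11 members, R=3 reactions → 2N=14, M+R=14
member 0 (0-1): L=2.0594, (cx,cy)=(0.3579,0.9338)
member 1 (0-2): L=1.6890, (cx,cy)=(1.0000,0.0000)
member 2 (1-2): L=2.1457, (cx,cy)=(0.4437,-0.8962)
member 3 (1-3): L=1.7460, (cx,cy)=(1.0000,0.0063)
member 4 (2-3): L=2.0906, (cx,cy)=(0.3798,0.9251)
member 5 (2-4): L=1.4310, (cx,cy)=(1.0000,0.0000)
member 6 (3-4): L=2.0362, (cx,cy)=(0.3128,-0.9498)
member 7 (3-5): L=1.6260, (cx,cy)=(1.0000,0.0055)
member 8 (4-5): L=2.1802, (cx,cy)=(0.4536,0.8912)
member 9 (4-6): L=1.6800, (cx,cy)=(1.0000,0.0000)
member 10 (5-6): L=2.0622, (cx,cy)=(0.3351,-0.9422)
solve A·x = −loads:
  F[0-1] = -780.5649 N (compression)
  F[0-2] = -341.9773 N (compression)
  F[1-2] = +808.8094 N (tension)
  F[1-3] = -638.1984 N (compression)
  F[2-3] = +432.1085 N (tension)
  F[2-4] = +474.0764 N (tension)
  F[3-4] = -418.6228 N (compression)
  F[3-5] = -343.1209 N (compression)
  F[4-5] = +446.1554 N (tension)
  F[4-6] = +140.7291 N (tension)
  F[5-6] = -419.9909 N (compression)
  Rx@0 = +621.3200 N
  Ry@0 = +728.8684 N
  Ry@6 = +395.7116 N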